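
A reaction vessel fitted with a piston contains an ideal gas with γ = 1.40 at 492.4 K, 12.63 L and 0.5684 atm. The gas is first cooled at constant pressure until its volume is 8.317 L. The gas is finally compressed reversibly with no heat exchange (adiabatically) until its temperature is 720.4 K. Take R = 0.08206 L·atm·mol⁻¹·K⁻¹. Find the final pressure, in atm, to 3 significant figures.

P₃ ≈ 9.29 atm

Isobaric, so V/T is constant: P₂ = P₁; T₂ = T₁·(V₂/V₁) = 324.3 K.
Adiabatic (γ = 1.40), T V^(γ−1) and P V^γ constant: P₃ = P₂·(T₃/T₂)^(γ/(γ−1)) = 9.291 atm; V₃ = V₂·(T₂/T₃)^(1/(γ−1)) = 1.130 L.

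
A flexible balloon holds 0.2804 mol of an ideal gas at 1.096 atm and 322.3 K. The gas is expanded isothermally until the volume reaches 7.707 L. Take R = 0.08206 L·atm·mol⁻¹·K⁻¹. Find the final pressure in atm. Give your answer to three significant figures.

From PV = nRT: V₁ = nRT₁/P₁ = 6.766 L.
T constant ⇒ Boyle's law P V = const: T₂ = T₁; P₂ = P₁·(V₁/V₂) = 0.9622 atm.

P₂ ≈ 0.962 atm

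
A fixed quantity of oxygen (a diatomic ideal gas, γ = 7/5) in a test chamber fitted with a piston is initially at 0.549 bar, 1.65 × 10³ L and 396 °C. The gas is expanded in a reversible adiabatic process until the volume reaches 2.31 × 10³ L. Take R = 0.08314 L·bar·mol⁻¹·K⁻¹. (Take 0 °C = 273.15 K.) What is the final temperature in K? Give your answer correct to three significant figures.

Convert: T₁ = 669.1 K.
Reversible adiabatic, γ = 7/5: T₂ = T₁·(V₁/V₂)^(γ−1) = 584.9 K; P₂ = P₁·(V₁/V₂)^γ = 0.3428 bar.

T₂ ≈ 585 K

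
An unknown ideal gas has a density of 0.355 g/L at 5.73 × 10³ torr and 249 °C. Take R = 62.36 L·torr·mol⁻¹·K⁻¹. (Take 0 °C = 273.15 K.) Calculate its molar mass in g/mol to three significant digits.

M ≈ 2.02 g/mol

ρ = PM/(RT) ⇒ M = ρRT/P = (0.355 × 62.36 × 522.1) / 5.73e+03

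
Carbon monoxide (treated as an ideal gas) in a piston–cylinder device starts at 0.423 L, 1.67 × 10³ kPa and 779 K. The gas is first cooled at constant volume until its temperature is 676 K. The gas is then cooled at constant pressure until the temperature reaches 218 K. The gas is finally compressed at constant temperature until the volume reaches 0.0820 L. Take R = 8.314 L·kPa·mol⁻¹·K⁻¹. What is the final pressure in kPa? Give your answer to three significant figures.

Isochoric, so P/T is constant: V₂ = V₁; P₂ = P₁·(T₂/T₁) = 1449 kPa.
Isobaric, so V/T is constant: P₃ = P₂; V₃ = V₂·(T₃/T₂) = 0.1364 L.
Isothermal, so P V is constant: T₄ = T₃; P₄ = P₃·(V₃/V₄) = 2411 kPa.

P₄ ≈ 2.41e+03 kPa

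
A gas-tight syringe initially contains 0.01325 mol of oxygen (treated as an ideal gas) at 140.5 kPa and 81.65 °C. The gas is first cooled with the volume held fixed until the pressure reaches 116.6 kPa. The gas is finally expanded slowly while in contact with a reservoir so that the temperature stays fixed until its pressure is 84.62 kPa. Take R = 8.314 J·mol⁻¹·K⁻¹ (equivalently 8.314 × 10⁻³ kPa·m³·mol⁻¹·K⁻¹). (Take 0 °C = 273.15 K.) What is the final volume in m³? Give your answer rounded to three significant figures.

V₃ ≈ 0.000383 m³

Convert: T₁ = 354.8 K.
From PV = nRT: V₁ = nRT₁/P₁ = 0.0002782 m³.
V constant ⇒ P ∝ T: V₂ = V₁; T₂ = T₁·(P₂/P₁) = 294.4 K.
T constant ⇒ Boyle's law P V = const: T₃ = T₂; V₃ = V₂·(P₂/P₃) = 0.0003833 m³.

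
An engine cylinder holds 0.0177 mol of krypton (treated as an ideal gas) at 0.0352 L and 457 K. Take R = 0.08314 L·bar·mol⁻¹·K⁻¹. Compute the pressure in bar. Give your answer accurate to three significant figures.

PV = nRT ⇒ P = nRT/V = (0.0177 × 0.08314 × 457) / 0.0352

P ≈ 19.1 bar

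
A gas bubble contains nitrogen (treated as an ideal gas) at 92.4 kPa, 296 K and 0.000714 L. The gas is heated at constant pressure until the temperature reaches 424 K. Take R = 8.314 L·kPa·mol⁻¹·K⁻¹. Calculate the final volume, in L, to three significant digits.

V₂ ≈ 0.00102 L

Isobaric, so V/T is constant: P₂ = P₁; V₂ = V₁·(T₂/T₁) = 0.001023 L.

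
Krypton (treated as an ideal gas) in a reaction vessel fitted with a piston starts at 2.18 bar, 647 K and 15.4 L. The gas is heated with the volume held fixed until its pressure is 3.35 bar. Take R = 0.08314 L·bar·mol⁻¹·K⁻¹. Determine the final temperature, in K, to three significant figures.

V constant ⇒ P ∝ T: V₂ = V₁; T₂ = T₁·(P₂/P₁) = 994.2 K.

T₂ ≈ 994 K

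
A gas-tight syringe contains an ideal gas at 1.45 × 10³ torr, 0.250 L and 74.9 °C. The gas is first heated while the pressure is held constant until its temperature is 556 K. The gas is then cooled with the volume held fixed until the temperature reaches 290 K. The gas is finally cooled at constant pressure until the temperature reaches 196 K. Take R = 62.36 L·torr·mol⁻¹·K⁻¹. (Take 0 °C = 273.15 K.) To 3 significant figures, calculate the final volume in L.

Convert: T₁ = 348.0 K.
Isobaric, so V/T is constant: P₂ = P₁; V₂ = V₁·(T₂/T₁) = 0.3994 L.
V constant ⇒ P ∝ T: V₃ = V₂; P₃ = P₂·(T₃/T₂) = 756.3 torr.
P constant ⇒ V ∝ T: P₄ = P₃; V₄ = V₃·(T₄/T₃) = 0.2699 L.

V₄ ≈ 0.270 L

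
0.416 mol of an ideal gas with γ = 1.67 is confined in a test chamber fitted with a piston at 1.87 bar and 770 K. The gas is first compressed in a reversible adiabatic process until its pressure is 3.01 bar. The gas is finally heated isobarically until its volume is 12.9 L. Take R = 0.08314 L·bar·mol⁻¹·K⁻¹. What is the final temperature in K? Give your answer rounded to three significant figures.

T₃ ≈ 1.12e+03 K

From PV = nRT: V₁ = nRT₁/P₁ = 14.24 L.
Reversible adiabatic, γ = 1.67: T₂ = T₁·(P₂/P₁)^((γ−1)/γ) = 932.0 K; V₂ = V₁·(P₁/P₂)^(1/γ) = 10.71 L.
P constant ⇒ V ∝ T: P₃ = P₂; T₃ = T₂·(V₃/V₂) = 1123 K.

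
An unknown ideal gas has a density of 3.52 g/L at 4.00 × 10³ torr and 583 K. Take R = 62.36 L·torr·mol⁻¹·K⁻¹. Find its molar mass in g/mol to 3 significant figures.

M ≈ 32.0 g/mol

ρ = PM/(RT) ⇒ M = ρRT/P = (3.52 × 62.36 × 583.0) / 4.00e+03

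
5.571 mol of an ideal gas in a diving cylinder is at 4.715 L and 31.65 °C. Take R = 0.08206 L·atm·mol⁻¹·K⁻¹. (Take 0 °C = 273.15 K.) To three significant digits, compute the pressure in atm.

P ≈ 29.6 atm

Convert: T = 304.80 K.
PV = nRT ⇒ P = nRT/V = (5.571 × 0.08206 × 304.80) / 4.715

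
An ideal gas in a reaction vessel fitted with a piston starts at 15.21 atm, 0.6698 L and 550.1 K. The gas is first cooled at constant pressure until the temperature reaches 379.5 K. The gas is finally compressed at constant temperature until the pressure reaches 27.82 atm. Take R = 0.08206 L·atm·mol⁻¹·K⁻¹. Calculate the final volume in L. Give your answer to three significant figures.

Isobaric, so V/T is constant: P₂ = P₁; V₂ = V₁·(T₂/T₁) = 0.4621 L.
Isothermal, so P V is constant: T₃ = T₂; V₃ = V₂·(P₂/P₃) = 0.2526 L.

V₃ ≈ 0.253 L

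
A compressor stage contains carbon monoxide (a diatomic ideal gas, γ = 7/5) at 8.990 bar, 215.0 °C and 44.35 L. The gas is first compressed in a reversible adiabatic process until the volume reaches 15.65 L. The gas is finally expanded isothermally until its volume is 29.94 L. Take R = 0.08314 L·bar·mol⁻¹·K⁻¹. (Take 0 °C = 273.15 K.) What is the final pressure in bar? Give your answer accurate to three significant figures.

Convert: T₁ = 488.1 K.
Adiabatic (γ = 7/5), T V^(γ−1) and P V^γ constant: T₂ = T₁·(V₁/V₂)^(γ−1) = 740.5 K; P₂ = P₁·(V₁/V₂)^γ = 38.64 bar.
T constant ⇒ Boyle's law P V = const: T₃ = T₂; P₃ = P₂·(V₂/V₃) = 20.20 bar.

P₃ ≈ 20.2 bar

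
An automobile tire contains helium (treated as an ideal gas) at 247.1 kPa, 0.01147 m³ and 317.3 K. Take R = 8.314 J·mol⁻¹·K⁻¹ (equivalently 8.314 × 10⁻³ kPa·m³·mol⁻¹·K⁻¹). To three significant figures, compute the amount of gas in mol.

PV = nRT ⇒ n = PV/(RT) = (247.1 × 0.01147) / (8.314 × 10⁻³ × 317.3)

n ≈ 1.07 mol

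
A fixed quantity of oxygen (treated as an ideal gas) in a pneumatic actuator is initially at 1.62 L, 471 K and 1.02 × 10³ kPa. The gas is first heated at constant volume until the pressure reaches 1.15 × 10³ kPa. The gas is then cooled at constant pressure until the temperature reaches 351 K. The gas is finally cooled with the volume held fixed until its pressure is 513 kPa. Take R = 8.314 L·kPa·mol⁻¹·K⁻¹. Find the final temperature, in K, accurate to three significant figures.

Isochoric, so P/T is constant: V₂ = V₁; T₂ = T₁·(P₂/P₁) = 531.0 K.
Isobaric, so V/T is constant: P₃ = P₂; V₃ = V₂·(T₃/T₂) = 1.071 L.
V constant ⇒ P ∝ T: V₄ = V₃; T₄ = T₃·(P₄/P₃) = 156.6 K.

T₄ ≈ 157 K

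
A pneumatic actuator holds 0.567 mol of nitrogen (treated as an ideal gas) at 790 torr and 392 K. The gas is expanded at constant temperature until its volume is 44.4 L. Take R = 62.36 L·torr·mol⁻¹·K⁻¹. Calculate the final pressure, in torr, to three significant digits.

P₂ ≈ 312 torr

From PV = nRT: V₁ = nRT₁/P₁ = 17.54 L.
T constant ⇒ Boyle's law P V = const: T₂ = T₁; P₂ = P₁·(V₁/V₂) = 312.2 torr.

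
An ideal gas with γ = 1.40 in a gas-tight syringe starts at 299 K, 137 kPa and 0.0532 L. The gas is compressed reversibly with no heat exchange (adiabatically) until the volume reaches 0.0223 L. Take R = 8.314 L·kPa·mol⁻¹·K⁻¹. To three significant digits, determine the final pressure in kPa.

P₂ ≈ 463 kPa

Adiabatic (γ = 1.40), T V^(γ−1) and P V^γ constant: T₂ = T₁·(V₁/V₂)^(γ−1) = 423.4 K; P₂ = P₁·(V₁/V₂)^γ = 462.8 kPa.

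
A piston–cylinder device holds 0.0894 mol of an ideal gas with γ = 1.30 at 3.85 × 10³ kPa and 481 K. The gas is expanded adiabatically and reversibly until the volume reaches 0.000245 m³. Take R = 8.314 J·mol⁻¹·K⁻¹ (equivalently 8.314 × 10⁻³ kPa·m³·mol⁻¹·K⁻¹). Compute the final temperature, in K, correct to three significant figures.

From PV = nRT: V₁ = nRT₁/P₁ = 9.286e-05 m³.
Reversible adiabatic, γ = 1.30: T₂ = T₁·(V₁/V₂)^(γ−1) = 359.5 K; P₂ = P₁·(V₁/V₂)^γ = 1091 kPa.

T₂ ≈ 360 K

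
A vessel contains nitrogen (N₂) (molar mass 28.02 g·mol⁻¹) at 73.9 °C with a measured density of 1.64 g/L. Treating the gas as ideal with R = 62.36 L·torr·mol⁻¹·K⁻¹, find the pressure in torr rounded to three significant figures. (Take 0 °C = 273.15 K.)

P ≈ 1.27e+03 torr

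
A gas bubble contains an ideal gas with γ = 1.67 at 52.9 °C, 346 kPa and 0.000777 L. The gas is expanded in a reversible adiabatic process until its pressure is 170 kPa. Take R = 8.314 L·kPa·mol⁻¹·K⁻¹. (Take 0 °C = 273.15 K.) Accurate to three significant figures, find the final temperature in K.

Convert: T₁ = 326.0 K.
Reversible adiabatic, γ = 1.67: T₂ = T₁·(P₂/P₁)^((γ−1)/γ) = 245.2 K; V₂ = V₁·(P₁/P₂)^(1/γ) = 0.001189 L.

T₂ ≈ 245 K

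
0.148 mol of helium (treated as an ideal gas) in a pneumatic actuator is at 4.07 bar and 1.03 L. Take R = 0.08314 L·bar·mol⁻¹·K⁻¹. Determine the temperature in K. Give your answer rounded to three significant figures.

PV = nRT ⇒ T = PV/(nR) = (4.07 × 1.03) / (0.148 × 0.08314)

T ≈ 341 K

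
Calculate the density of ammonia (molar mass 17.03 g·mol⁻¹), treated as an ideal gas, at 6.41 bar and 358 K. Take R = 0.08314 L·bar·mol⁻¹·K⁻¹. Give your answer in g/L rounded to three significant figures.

ρ ≈ 3.67 g/L

ρ = PM/(RT) = (6.41 × 17.03) / (0.08314 × 358.0)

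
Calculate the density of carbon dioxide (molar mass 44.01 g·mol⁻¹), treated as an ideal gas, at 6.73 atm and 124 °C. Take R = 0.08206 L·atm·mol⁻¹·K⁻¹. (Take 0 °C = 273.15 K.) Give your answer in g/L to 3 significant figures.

ρ ≈ 9.09 g/L

ρ = PM/(RT) = (6.73 × 44.01) / (0.08206 × 397.1)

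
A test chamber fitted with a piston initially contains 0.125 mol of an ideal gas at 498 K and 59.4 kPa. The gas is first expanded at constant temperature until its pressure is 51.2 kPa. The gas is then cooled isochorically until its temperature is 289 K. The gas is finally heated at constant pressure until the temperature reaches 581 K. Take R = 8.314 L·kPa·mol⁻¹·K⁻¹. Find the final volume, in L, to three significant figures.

From PV = nRT: V₁ = nRT₁/P₁ = 8.713 L.
T constant ⇒ Boyle's law P V = const: T₂ = T₁; V₂ = V₁·(P₁/P₂) = 10.11 L.
Isochoric, so P/T is constant: V₃ = V₂; P₃ = P₂·(T₃/T₂) = 29.71 kPa.
P constant ⇒ V ∝ T: P₄ = P₃; V₄ = V₃·(T₄/T₃) = 20.32 L.

V₄ ≈ 20.3 L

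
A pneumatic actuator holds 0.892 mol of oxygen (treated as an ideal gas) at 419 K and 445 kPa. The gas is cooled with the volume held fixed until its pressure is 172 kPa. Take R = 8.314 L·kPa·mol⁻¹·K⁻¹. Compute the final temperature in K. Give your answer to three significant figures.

T₂ ≈ 162 K

From PV = nRT: V₁ = nRT₁/P₁ = 6.983 L.
Isochoric, so P/T is constant: V₂ = V₁; T₂ = T₁·(P₂/P₁) = 162.0 K.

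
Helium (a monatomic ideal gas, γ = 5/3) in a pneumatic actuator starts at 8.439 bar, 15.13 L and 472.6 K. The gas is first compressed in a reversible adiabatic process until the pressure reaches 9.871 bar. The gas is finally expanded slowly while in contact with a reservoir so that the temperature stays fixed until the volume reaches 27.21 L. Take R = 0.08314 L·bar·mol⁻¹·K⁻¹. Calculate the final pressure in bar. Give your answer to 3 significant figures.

P₃ ≈ 5.00 bar

Reversible adiabatic, γ = 5/3: T₂ = T₁·(P₂/P₁)^((γ−1)/γ) = 503.2 K; V₂ = V₁·(P₁/P₂)^(1/γ) = 13.77 L.
T constant ⇒ Boyle's law P V = const: T₃ = T₂; P₃ = P₂·(V₂/V₃) = 4.996 bar.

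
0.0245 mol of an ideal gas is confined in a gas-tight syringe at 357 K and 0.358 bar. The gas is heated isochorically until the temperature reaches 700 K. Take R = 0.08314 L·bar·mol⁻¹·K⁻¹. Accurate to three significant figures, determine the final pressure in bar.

P₂ ≈ 0.702 bar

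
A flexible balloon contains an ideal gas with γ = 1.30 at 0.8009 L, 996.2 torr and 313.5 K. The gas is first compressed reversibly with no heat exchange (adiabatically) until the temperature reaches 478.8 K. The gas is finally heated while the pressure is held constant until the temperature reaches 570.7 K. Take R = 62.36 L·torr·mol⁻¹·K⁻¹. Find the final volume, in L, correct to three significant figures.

V₃ ≈ 0.233 L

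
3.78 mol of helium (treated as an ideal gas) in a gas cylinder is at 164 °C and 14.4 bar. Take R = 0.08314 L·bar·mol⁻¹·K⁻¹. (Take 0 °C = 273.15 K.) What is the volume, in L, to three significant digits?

Convert: T = 437.15 K.
PV = nRT ⇒ V = nRT/P = (3.78 × 0.08314 × 437.15) / 14.4

V ≈ 9.54 L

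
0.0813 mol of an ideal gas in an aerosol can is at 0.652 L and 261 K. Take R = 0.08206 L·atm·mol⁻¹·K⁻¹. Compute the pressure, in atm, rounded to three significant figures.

PV = nRT ⇒ P = nRT/V = (0.0813 × 0.08206 × 261) / 0.652

P ≈ 2.67 atm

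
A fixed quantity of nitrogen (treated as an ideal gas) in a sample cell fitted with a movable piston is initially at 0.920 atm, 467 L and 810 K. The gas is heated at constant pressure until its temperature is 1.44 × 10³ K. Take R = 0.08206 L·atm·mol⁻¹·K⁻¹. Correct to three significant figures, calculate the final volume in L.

V₂ ≈ 830 L

P constant ⇒ V ∝ T: P₂ = P₁; V₂ = V₁·(T₂/T₁) = 830.2 L.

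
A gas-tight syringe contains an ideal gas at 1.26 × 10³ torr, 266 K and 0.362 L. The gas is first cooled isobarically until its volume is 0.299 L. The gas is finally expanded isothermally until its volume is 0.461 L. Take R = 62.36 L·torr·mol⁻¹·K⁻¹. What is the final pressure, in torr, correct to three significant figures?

P₃ ≈ 817 torr

Isobaric, so V/T is constant: P₂ = P₁; T₂ = T₁·(V₂/V₁) = 219.7 K.
Isothermal, so P V is constant: T₃ = T₂; P₃ = P₂·(V₂/V₃) = 817.2 torr.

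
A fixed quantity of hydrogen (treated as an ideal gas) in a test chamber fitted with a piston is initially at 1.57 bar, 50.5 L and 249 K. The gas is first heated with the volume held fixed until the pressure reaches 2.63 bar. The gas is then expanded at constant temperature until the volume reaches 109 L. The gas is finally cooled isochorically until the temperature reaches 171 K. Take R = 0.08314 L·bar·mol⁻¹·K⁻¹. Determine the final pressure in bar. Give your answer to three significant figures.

P₄ ≈ 0.500 bar

Isochoric, so P/T is constant: V₂ = V₁; T₂ = T₁·(P₂/P₁) = 417.1 K.
Isothermal, so P V is constant: T₃ = T₂; P₃ = P₂·(V₂/V₃) = 1.218 bar.
V constant ⇒ P ∝ T: V₄ = V₃; P₄ = P₃·(T₄/T₃) = 0.4995 bar.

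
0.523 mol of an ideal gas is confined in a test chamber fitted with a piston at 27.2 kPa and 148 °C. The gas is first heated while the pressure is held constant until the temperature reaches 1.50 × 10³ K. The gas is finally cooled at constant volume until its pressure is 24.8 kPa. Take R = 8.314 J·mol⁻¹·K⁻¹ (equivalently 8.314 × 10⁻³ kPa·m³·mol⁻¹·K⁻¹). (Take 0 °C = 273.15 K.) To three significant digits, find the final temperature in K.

T₃ ≈ 1.37e+03 K

Convert: T₁ = 421.1 K.
From PV = nRT: V₁ = nRT₁/P₁ = 0.06733 m³.
Isobaric, so V/T is constant: P₂ = P₁; V₂ = V₁·(T₂/T₁) = 0.2398 m³.
Isochoric, so P/T is constant: V₃ = V₂; T₃ = T₂·(P₃/P₂) = 1368 K.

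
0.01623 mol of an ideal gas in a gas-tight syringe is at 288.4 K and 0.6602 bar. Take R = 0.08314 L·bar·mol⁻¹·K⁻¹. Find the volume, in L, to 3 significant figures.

V ≈ 0.589 L

PV = nRT ⇒ V = nRT/P = (0.01623 × 0.08314 × 288.4) / 0.6602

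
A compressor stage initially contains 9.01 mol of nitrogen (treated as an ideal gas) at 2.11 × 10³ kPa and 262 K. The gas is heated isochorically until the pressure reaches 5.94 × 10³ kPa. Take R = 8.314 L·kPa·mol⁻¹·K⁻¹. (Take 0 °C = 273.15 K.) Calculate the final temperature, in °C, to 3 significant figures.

T₂ ≈ 464 °C

From PV = nRT: V₁ = nRT₁/P₁ = 9.302 L.
V constant ⇒ P ∝ T: V₂ = V₁; T₂ = T₁·(P₂/P₁) = 737.6 K.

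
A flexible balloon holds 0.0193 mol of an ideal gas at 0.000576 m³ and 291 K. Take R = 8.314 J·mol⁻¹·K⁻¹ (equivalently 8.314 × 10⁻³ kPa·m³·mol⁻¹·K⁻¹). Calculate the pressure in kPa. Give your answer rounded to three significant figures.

P ≈ 81.1 kPa

PV = nRT ⇒ P = nRT/V = (0.0193 × 8.314 × 10⁻³ × 291) / 0.000576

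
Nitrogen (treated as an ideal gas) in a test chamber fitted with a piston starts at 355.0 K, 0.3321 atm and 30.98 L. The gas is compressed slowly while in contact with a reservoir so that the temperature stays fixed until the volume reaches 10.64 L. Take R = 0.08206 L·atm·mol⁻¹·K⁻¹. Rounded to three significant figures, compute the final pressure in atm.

P₂ ≈ 0.967 atm

T constant ⇒ Boyle's law P V = const: T₂ = T₁; P₂ = P₁·(V₁/V₂) = 0.9670 atm.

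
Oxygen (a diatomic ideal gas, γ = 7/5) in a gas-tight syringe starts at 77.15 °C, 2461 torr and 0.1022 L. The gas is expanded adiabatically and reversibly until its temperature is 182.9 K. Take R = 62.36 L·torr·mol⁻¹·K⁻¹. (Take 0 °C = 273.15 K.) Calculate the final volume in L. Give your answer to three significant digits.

Convert: T₁ = 350.3 K.
Reversible adiabatic, γ = 7/5: P₂ = P₁·(T₂/T₁)^(γ/(γ−1)) = 253.1 torr; V₂ = V₁·(T₁/T₂)^(1/(γ−1)) = 0.5188 L.

V₂ ≈ 0.519 L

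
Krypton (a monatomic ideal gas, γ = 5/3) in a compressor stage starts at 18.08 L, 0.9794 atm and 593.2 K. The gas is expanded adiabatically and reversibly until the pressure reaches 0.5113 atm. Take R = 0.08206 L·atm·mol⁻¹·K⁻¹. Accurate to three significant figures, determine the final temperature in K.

Adiabatic (γ = 5/3), T V^(γ−1) and P V^γ constant: T₂ = T₁·(P₂/P₁)^((γ−1)/γ) = 457.4 K; V₂ = V₁·(P₁/P₂)^(1/γ) = 26.70 L.

T₂ ≈ 457 K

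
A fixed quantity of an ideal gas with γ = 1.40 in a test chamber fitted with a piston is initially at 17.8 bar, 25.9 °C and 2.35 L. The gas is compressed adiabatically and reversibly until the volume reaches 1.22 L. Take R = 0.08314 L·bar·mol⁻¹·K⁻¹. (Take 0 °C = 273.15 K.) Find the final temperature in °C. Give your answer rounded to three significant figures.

T₂ ≈ 116 °C

Convert: T₁ = 299.0 K.
Reversible adiabatic, γ = 1.40: T₂ = T₁·(V₁/V₂)^(γ−1) = 388.7 K; P₂ = P₁·(V₁/V₂)^γ = 44.57 bar.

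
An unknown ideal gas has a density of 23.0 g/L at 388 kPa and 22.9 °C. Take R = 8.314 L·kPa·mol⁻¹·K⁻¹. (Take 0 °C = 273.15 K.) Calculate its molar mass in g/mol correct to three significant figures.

M ≈ 146 g/mol

ρ = PM/(RT) ⇒ M = ρRT/P = (23.0 × 8.314 × 296.0) / 388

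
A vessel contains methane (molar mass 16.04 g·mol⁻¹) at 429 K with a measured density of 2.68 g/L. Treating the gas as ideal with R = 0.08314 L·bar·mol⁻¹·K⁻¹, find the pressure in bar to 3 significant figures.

P ≈ 5.96 bar

ρ = PM/(RT) ⇒ P = ρRT/M = (2.68 × 0.08314 × 429.0) / 16.04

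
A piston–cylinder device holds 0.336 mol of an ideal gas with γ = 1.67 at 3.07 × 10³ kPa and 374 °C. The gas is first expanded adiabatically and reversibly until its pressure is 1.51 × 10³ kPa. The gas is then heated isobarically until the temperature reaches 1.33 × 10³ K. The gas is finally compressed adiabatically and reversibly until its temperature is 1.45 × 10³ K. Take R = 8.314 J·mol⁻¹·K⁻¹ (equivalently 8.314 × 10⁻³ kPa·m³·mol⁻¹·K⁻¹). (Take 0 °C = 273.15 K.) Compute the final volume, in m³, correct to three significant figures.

Convert: T₁ = 647.1 K.
From PV = nRT: V₁ = nRT₁/P₁ = 0.0005889 m³.
Adiabatic (γ = 1.67), T V^(γ−1) and P V^γ constant: T₂ = T₁·(P₂/P₁)^((γ−1)/γ) = 486.8 K; V₂ = V₁·(P₁/P₂)^(1/γ) = 0.0009006 m³.
P constant ⇒ V ∝ T: P₃ = P₂; V₃ = V₂·(T₃/T₂) = 0.002461 m³.
Adiabatic (γ = 1.67), T V^(γ−1) and P V^γ constant: P₄ = P₃·(T₄/T₃)^(γ/(γ−1)) = 1873 kPa; V₄ = V₃·(T₃/T₄)^(1/(γ−1)) = 0.002163 m³.

V₄ ≈ 0.00216 m³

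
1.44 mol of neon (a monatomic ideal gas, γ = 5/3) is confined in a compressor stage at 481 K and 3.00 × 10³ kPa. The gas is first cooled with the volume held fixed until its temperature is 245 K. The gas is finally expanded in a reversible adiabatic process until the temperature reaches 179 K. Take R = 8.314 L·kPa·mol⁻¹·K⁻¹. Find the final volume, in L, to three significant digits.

V₃ ≈ 3.07 L

From PV = nRT: V₁ = nRT₁/P₁ = 1.920 L.
V constant ⇒ P ∝ T: V₂ = V₁; P₂ = P₁·(T₂/T₁) = 1528 kPa.
Adiabatic (γ = 5/3), T V^(γ−1) and P V^γ constant: P₃ = P₂·(T₃/T₂)^(γ/(γ−1)) = 697.2 kPa; V₃ = V₂·(T₂/T₃)^(1/(γ−1)) = 3.074 L.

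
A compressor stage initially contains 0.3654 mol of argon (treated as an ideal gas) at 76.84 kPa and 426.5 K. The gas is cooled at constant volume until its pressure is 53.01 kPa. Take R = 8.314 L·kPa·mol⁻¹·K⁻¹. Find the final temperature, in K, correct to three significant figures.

T₂ ≈ 294 K

From PV = nRT: V₁ = nRT₁/P₁ = 16.86 L.
V constant ⇒ P ∝ T: V₂ = V₁; T₂ = T₁·(P₂/P₁) = 294.2 K.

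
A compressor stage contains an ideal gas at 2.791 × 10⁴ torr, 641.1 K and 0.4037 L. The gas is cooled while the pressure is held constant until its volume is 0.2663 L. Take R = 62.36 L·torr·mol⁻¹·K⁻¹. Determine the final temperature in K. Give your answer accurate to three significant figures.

T₂ ≈ 423 K

Isobaric, so V/T is constant: P₂ = P₁; T₂ = T₁·(V₂/V₁) = 422.9 K.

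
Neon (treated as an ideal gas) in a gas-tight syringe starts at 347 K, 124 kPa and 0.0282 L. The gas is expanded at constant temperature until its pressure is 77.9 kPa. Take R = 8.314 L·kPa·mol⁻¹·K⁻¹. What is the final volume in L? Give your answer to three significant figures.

V₂ ≈ 0.0449 L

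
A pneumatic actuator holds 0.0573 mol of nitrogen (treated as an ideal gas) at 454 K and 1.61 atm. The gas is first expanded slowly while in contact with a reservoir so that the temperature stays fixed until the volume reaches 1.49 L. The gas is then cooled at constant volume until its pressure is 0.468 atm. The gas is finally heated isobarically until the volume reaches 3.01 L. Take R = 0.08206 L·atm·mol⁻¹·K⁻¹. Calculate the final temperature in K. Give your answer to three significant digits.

From PV = nRT: V₁ = nRT₁/P₁ = 1.326 L.
T constant ⇒ Boyle's law P V = const: T₂ = T₁; P₂ = P₁·(V₁/V₂) = 1.433 atm.
Isochoric, so P/T is constant: V₃ = V₂; T₃ = T₂·(P₃/P₂) = 148.3 K.
Isobaric, so V/T is constant: P₄ = P₃; T₄ = T₃·(V₄/V₃) = 299.6 K.

T₄ ≈ 300 K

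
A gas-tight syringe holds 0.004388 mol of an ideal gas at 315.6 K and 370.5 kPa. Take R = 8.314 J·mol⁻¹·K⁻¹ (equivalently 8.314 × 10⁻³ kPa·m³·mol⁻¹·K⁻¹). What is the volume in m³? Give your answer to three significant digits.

V ≈ 3.11e-05 m³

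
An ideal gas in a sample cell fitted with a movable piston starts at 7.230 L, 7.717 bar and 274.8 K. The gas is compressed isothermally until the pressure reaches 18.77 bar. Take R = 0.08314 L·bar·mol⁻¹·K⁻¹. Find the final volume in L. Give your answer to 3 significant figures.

T constant ⇒ Boyle's law P V = const: T₂ = T₁; V₂ = V₁·(P₁/P₂) = 2.973 L.

V₂ ≈ 2.97 L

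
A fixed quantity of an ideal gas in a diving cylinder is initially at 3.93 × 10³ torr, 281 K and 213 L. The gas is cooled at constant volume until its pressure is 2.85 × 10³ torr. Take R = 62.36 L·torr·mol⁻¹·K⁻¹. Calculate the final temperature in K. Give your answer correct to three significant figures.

T₂ ≈ 204 K

Isochoric, so P/T is constant: V₂ = V₁; T₂ = T₁·(P₂/P₁) = 203.8 K.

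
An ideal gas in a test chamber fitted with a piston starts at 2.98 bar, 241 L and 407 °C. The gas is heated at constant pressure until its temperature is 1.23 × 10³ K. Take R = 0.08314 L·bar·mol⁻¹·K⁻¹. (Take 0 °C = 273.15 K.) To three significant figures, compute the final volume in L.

V₂ ≈ 436 L

Convert: T₁ = 680.1 K.
P constant ⇒ V ∝ T: P₂ = P₁; V₂ = V₁·(T₂/T₁) = 435.8 L.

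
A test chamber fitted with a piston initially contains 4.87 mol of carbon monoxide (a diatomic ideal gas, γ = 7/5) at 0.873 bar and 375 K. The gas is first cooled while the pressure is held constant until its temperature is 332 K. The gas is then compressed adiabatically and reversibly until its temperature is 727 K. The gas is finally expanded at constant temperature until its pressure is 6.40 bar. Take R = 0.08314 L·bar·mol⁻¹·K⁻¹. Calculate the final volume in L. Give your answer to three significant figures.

From PV = nRT: V₁ = nRT₁/P₁ = 173.9 L.
P constant ⇒ V ∝ T: P₂ = P₁; V₂ = V₁·(T₂/T₁) = 154.0 L.
Adiabatic (γ = 7/5), T V^(γ−1) and P V^γ constant: P₃ = P₂·(T₃/T₂)^(γ/(γ−1)) = 13.56 bar; V₃ = V₂·(T₂/T₃)^(1/(γ−1)) = 21.70 L.
Isothermal, so P V is constant: T₄ = T₃; V₄ = V₃·(P₃/P₄) = 45.99 L.

V₄ ≈ 46.0 L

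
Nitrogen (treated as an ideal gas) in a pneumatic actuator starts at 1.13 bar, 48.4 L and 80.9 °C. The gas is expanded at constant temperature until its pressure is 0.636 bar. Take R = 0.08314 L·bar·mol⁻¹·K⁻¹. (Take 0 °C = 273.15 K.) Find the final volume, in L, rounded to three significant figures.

V₂ ≈ 86.0 L

Convert: T₁ = 354.0 K.
Isothermal, so P V is constant: T₂ = T₁; V₂ = V₁·(P₁/P₂) = 85.99 L.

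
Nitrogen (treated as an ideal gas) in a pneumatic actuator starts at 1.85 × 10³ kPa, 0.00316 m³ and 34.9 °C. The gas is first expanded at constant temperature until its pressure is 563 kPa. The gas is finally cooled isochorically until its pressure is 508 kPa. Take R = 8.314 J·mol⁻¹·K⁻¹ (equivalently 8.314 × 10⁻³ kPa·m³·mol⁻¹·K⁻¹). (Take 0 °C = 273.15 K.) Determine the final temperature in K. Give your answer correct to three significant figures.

T₃ ≈ 278 K

Convert: T₁ = 308.0 K.
T constant ⇒ Boyle's law P V = const: T₂ = T₁; V₂ = V₁·(P₁/P₂) = 0.01038 m³.
Isochoric, so P/T is constant: V₃ = V₂; T₃ = T₂·(P₃/P₂) = 278.0 K.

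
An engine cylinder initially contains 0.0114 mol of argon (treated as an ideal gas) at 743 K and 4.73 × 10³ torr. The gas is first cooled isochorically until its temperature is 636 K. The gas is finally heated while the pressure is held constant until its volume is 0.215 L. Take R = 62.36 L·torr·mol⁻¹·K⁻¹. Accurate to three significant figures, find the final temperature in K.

From PV = nRT: V₁ = nRT₁/P₁ = 0.1117 L.
V constant ⇒ P ∝ T: V₂ = V₁; P₂ = P₁·(T₂/T₁) = 4049 torr.
P constant ⇒ V ∝ T: P₃ = P₂; T₃ = T₂·(V₃/V₂) = 1224 K.

T₃ ≈ 1.22e+03 K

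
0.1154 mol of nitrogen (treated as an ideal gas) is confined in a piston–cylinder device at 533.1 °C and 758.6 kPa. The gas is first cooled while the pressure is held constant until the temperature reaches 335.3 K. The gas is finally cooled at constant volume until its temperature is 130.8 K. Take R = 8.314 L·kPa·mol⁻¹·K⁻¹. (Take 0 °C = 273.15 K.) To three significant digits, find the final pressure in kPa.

P₃ ≈ 296 kPa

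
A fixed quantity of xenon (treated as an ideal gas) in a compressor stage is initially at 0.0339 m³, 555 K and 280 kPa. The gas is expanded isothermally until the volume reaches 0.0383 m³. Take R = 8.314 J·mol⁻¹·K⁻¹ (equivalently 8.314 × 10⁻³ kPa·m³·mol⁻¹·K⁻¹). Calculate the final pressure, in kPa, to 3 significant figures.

Isothermal, so P V is constant: T₂ = T₁; P₂ = P₁·(V₁/V₂) = 247.8 kPa.

P₂ ≈ 248 kPa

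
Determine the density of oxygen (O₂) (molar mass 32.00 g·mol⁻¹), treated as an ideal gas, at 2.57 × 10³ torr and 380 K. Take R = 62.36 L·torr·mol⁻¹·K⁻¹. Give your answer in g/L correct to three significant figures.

ρ = PM/(RT) = (2.57e+03 × 32.00) / (62.36 × 380.0)

ρ ≈ 3.47 g/L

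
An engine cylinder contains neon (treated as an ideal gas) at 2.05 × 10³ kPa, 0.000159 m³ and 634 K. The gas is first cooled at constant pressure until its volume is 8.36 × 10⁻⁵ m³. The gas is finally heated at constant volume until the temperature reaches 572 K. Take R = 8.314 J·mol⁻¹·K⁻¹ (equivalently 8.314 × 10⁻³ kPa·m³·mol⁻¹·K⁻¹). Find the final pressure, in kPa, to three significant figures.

Isobaric, so V/T is constant: P₂ = P₁; T₂ = T₁·(V₂/V₁) = 333.3 K.
Isochoric, so P/T is constant: V₃ = V₂; P₃ = P₂·(T₃/T₂) = 3518 kPa.

P₃ ≈ 3.52e+03 kPa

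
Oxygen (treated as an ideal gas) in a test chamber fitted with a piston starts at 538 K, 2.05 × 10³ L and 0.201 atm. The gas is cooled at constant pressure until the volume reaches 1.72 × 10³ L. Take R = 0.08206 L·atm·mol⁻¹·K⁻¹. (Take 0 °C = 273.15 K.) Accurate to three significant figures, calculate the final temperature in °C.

T₂ ≈ 178 °C

Isobaric, so V/T is constant: P₂ = P₁; T₂ = T₁·(V₂/V₁) = 451.4 K.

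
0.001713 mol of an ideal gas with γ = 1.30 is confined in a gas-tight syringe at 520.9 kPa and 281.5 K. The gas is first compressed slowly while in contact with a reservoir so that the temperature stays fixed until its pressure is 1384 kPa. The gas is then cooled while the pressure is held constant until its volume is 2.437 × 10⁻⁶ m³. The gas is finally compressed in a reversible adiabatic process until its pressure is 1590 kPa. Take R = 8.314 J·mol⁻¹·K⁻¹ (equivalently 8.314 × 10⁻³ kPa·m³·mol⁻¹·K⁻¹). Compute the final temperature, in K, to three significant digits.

From PV = nRT: V₁ = nRT₁/P₁ = 7.696e-06 m³.
T constant ⇒ Boyle's law P V = const: T₂ = T₁; V₂ = V₁·(P₁/P₂) = 2.897e-06 m³.
P constant ⇒ V ∝ T: P₃ = P₂; T₃ = T₂·(V₃/V₂) = 236.8 K.
Reversible adiabatic, γ = 1.30: T₄ = T₃·(P₄/P₃)^((γ−1)/γ) = 244.5 K; V₄ = V₃·(P₃/P₄)^(1/γ) = 2.190e-06 m³.

T₄ ≈ 245 K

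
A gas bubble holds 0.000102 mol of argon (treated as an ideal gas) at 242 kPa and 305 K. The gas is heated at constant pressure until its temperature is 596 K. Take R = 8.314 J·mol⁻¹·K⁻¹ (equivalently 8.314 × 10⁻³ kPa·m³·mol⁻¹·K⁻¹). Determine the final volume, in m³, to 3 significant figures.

V₂ ≈ 2.09e-06 m³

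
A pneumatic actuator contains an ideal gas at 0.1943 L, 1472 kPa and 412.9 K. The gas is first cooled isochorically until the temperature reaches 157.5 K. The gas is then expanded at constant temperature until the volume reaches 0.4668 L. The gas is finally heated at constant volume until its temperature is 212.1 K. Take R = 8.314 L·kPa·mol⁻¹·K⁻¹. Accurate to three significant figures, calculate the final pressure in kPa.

V constant ⇒ P ∝ T: V₂ = V₁; P₂ = P₁·(T₂/T₁) = 561.5 kPa.
T constant ⇒ Boyle's law P V = const: T₃ = T₂; P₃ = P₂·(V₂/V₃) = 233.7 kPa.
Isochoric, so P/T is constant: V₄ = V₃; P₄ = P₃·(T₄/T₃) = 314.7 kPa.

P₄ ≈ 315 kPa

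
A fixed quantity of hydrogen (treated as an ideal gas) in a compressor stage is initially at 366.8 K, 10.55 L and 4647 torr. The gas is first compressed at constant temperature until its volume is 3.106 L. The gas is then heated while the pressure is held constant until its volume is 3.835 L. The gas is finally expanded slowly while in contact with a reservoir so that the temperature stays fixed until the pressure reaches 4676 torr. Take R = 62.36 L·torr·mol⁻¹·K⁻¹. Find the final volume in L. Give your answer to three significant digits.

V₄ ≈ 12.9 L

T constant ⇒ Boyle's law P V = const: T₂ = T₁; P₂ = P₁·(V₁/V₂) = 1.578e+04 torr.
Isobaric, so V/T is constant: P₃ = P₂; T₃ = T₂·(V₃/V₂) = 452.9 K.
T constant ⇒ Boyle's law P V = const: T₄ = T₃; V₄ = V₃·(P₃/P₄) = 12.95 L.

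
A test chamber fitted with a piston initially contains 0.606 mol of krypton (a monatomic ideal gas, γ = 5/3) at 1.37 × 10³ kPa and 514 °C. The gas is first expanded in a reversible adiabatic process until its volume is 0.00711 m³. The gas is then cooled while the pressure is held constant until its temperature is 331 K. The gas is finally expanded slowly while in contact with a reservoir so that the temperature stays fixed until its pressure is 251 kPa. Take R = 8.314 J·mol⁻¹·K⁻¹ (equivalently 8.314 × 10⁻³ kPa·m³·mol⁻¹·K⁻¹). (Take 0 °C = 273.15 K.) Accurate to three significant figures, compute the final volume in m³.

Convert: T₁ = 787.1 K.
From PV = nRT: V₁ = nRT₁/P₁ = 0.002895 m³.
Reversible adiabatic, γ = 5/3: T₂ = T₁·(V₁/V₂)^(γ−1) = 432.4 K; P₂ = P₁·(V₁/V₂)^γ = 306.4 kPa.
Isobaric, so V/T is constant: P₃ = P₂; V₃ = V₂·(T₃/T₂) = 0.005443 m³.
Isothermal, so P V is constant: T₄ = T₃; V₄ = V₃·(P₃/P₄) = 0.006644 m³.

V₄ ≈ 0.00664 m³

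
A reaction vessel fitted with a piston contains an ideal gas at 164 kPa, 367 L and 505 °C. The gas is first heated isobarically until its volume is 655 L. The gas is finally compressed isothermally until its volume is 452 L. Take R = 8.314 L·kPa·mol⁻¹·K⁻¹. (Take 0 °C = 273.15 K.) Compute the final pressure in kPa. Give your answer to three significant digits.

P₃ ≈ 238 kPa

Convert: T₁ = 778.1 K.
P constant ⇒ V ∝ T: P₂ = P₁; T₂ = T₁·(V₂/V₁) = 1389 K.
Isothermal, so P V is constant: T₃ = T₂; P₃ = P₂·(V₂/V₃) = 237.7 kPa.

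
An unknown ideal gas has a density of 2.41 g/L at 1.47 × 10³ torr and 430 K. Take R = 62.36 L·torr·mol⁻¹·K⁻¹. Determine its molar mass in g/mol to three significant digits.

M ≈ 44.0 g/mol

ρ = PM/(RT) ⇒ M = ρRT/P = (2.41 × 62.36 × 430.0) / 1.47e+03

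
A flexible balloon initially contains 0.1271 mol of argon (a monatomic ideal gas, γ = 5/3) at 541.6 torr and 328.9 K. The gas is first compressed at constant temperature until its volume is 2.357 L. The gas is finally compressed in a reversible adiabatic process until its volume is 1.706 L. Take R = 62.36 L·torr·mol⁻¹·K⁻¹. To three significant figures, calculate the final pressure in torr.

From PV = nRT: V₁ = nRT₁/P₁ = 4.813 L.
T constant ⇒ Boyle's law P V = const: T₂ = T₁; P₂ = P₁·(V₁/V₂) = 1106 torr.
Adiabatic (γ = 5/3), T V^(γ−1) and P V^γ constant: T₃ = T₂·(V₂/V₃)^(γ−1) = 408.0 K; P₃ = P₂·(V₂/V₃)^γ = 1895 torr.

P₃ ≈ 1.90e+03 torr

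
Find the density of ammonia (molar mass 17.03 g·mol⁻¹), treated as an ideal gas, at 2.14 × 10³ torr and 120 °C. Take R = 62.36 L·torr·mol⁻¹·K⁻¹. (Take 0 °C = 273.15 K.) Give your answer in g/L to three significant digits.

ρ ≈ 1.49 g/L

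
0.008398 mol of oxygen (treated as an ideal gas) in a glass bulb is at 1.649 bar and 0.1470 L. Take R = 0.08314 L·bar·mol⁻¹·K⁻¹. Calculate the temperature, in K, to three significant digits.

PV = nRT ⇒ T = PV/(nR) = (1.649 × 0.1470) / (0.008398 × 0.08314)

T ≈ 347 K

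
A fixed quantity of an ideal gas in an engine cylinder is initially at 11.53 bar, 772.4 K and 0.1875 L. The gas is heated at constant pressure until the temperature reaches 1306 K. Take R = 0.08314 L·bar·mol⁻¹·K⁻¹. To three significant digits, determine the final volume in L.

Isobaric, so V/T is constant: P₂ = P₁; V₂ = V₁·(T₂/T₁) = 0.3170 L.

V₂ ≈ 0.317 L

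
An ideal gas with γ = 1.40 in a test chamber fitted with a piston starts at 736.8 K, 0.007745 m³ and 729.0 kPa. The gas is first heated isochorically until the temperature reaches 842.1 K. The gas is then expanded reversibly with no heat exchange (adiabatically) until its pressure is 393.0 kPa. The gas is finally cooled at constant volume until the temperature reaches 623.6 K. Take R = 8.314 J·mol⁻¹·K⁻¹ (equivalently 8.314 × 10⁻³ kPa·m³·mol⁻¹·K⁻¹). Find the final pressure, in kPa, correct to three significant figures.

P₄ ≈ 361 kPa

V constant ⇒ P ∝ T: V₂ = V₁; P₂ = P₁·(T₂/T₁) = 833.2 kPa.
Adiabatic (γ = 1.40), T V^(γ−1) and P V^γ constant: T₃ = T₂·(P₃/P₂)^((γ−1)/γ) = 679.4 K; V₃ = V₂·(P₂/P₃)^(1/γ) = 0.01325 m³.
Isochoric, so P/T is constant: V₄ = V₃; P₄ = P₃·(T₄/T₃) = 360.7 kPa.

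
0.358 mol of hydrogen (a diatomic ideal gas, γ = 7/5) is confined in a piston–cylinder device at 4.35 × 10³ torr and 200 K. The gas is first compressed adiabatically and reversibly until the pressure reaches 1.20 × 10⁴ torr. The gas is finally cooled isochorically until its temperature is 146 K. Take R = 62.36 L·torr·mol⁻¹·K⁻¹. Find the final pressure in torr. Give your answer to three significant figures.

From PV = nRT: V₁ = nRT₁/P₁ = 1.026 L.
Adiabatic (γ = 7/5), T V^(γ−1) and P V^γ constant: T₂ = T₁·(P₂/P₁)^((γ−1)/γ) = 267.3 K; V₂ = V₁·(P₁/P₂)^(1/γ) = 0.4972 L.
V constant ⇒ P ∝ T: V₃ = V₂; P₃ = P₂·(T₃/T₂) = 6555 torr.

P₃ ≈ 6.56e+03 torr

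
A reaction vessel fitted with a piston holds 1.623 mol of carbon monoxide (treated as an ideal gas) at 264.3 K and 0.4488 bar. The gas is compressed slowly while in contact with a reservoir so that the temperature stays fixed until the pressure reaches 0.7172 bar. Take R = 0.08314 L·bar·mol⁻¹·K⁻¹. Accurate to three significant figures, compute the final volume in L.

From PV = nRT: V₁ = nRT₁/P₁ = 79.46 L.
Isothermal, so P V is constant: T₂ = T₁; V₂ = V₁·(P₁/P₂) = 49.73 L.

V₂ ≈ 49.7 L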